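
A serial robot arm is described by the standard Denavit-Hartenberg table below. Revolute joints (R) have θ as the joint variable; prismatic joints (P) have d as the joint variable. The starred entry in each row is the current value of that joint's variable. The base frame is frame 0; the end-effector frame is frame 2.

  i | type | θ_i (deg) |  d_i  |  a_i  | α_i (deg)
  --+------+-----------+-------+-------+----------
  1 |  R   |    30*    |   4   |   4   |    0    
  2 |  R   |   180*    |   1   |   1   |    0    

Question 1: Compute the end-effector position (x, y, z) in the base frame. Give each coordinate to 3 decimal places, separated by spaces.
after link 1: o_1 = (3.4641, 2.0000, 4.0000)
after link 2: o_2 = (2.5981, 1.5000, 5.0000)

2.598 1.500 5.000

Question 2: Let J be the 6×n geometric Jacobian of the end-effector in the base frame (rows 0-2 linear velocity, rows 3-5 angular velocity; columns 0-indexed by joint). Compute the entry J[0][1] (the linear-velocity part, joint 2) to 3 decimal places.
0.500

axis z_1 = (0.0000,0.0000,1.0000); lever o_n−o_1 = (-0.8660,-0.5000,1.0000)
cross product → J_v[:, 1] = (0.5000,-0.8660,0.0000)
J_ω[:, 1] = z_1
entry J[0][1] = 0.5000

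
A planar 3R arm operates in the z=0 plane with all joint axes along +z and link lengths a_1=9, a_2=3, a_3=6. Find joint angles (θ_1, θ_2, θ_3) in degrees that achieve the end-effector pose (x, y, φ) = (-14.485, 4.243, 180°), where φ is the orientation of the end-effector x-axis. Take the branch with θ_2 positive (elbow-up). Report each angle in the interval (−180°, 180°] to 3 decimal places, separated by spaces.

134.997 90.002 -44.999

wrist centre = target − a_3·(cos φ, sin φ) = (-8.4850, 4.2430)
cos θ_2 = (89.9983−9²−3²)/(2·9·3) = -0.0000; θ_2 = 90.0018° (elbow-up)
β = atan2(4.2430,-8.4850) = 153.4322°; ψ = atan2(3.0000,8.9999) = 18.4351°
θ_1 = β − ψ = 134.9971°
θ_3 = φ − θ_1 − θ_2 = -44.9989° (wrapped to (-180°,180°])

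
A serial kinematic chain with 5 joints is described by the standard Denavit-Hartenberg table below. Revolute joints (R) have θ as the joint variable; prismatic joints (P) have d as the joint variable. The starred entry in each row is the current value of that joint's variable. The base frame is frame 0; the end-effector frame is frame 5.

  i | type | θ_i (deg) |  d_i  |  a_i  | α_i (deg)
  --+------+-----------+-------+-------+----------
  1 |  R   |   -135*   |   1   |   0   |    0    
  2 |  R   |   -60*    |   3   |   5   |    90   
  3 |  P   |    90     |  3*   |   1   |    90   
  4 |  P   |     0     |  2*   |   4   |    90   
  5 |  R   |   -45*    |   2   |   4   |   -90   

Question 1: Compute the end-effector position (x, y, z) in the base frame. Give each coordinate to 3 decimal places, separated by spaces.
after link 1: o_1 = (0.0000, 0.0000, 1.0000)
after link 2: o_2 = (-4.8296, 1.2941, 4.0000)
after link 3: o_3 = (-4.0532, 4.1919, 5.0000)
after link 4: o_4 = (-5.9850, 4.7095, 9.0000)
after link 5: o_5 = (-3.7706, 2.0456, 11.8284)

-3.771 2.046 11.828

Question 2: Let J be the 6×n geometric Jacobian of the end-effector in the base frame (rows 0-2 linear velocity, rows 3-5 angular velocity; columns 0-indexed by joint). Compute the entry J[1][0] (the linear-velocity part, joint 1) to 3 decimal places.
axis z_0 = ẑ; lever o_n−o_0 = (-3.7706,2.0456,11.8284)
cross product → J_v[:, 0] = (-2.0456,-3.7706,0.0000)
J_ω[:, 0] = z_0
entry J[1][0] = -3.7706

-3.771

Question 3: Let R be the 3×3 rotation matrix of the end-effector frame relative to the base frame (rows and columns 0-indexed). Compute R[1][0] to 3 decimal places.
End-effector x-axis (col 0 of R) = (0.6830,-0.1830,0.7071)
R[1][0] = -0.1830

-0.183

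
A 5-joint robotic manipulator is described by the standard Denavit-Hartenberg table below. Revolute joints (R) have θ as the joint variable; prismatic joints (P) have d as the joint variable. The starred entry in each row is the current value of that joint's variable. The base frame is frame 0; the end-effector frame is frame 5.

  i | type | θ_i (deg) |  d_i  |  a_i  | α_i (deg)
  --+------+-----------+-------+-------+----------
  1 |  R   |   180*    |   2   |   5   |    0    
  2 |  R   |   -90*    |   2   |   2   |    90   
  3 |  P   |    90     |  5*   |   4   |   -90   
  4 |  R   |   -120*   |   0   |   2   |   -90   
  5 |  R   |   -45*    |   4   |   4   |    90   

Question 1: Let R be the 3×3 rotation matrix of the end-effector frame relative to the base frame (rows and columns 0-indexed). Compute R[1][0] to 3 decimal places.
End-effector x-axis (col 0 of R) = (0.6124,-0.7071,-0.3536)
R[1][0] = -0.7071

-0.707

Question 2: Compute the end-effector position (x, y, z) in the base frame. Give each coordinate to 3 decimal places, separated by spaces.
after link 1: o_1 = (-5.0000, 0.0000, 2.0000)
after link 2: o_2 = (-5.0000, 2.0000, 4.0000)
after link 3: o_3 = (-0.0000, 2.0000, 8.0000)
after link 4: o_4 = (1.7321, 2.0000, 7.0000)
after link 5: o_5 = (6.1815, -0.8284, 9.0499)

6.182 -0.828 9.050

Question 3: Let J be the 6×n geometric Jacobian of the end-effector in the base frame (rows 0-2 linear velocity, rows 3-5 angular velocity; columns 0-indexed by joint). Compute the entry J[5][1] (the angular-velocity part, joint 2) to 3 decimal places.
1.000

axis z_1 = (0.0000,0.0000,1.0000); lever o_n−o_1 = (11.1815,-0.8284,7.0499)
cross product → J_v[:, 1] = (0.8284,11.1815,-0.0000)
J_ω[:, 1] = z_1
entry J[5][1] = 1.0000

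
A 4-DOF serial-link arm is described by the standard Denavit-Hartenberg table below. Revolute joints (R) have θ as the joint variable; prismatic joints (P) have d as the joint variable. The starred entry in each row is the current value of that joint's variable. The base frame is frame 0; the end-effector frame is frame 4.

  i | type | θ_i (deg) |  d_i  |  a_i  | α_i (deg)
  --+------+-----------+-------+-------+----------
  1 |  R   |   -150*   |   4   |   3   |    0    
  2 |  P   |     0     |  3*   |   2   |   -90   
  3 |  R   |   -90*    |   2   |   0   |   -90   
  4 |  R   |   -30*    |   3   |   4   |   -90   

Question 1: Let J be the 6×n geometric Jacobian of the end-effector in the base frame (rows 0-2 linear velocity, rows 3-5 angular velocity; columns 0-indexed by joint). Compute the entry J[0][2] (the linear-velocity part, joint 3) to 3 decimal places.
-3.000

axis z_2 = (0.5000,-0.8660,0.0000); lever o_n−o_2 = (-0.5981,-4.9641,3.4641)
cross product → J_v[:, 2] = (-3.0000,-1.7321,-3.0000)
J_ω[:, 2] = z_2
entry J[0][2] = -3.0000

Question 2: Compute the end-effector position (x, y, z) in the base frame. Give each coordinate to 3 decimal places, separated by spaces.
-4.928 -7.464 10.464

after link 1: o_1 = (-2.5981, -1.5000, 4.0000)
after link 2: o_2 = (-4.3301, -2.5000, 7.0000)
after link 3: o_3 = (-3.3301, -4.2321, 7.0000)
after link 4: o_4 = (-4.9282, -7.4641, 10.4641)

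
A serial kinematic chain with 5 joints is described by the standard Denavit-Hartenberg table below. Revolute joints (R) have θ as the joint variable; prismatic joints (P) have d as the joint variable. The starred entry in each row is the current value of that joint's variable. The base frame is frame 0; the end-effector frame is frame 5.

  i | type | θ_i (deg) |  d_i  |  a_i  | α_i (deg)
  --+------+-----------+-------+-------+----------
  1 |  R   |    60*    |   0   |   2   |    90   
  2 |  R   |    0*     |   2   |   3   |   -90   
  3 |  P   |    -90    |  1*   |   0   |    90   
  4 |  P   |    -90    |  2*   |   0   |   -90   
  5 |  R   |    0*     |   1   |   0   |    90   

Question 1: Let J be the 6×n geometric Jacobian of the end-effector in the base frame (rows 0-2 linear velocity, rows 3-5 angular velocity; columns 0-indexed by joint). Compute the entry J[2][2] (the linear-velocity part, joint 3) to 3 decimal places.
1.000

prismatic axis z_2 = (0.0000,0.0000,1.0000)
J_v[:, 2] = z_2; J_ω[:, 2] = (0,0,0)
entry J[2][2] = 1.0000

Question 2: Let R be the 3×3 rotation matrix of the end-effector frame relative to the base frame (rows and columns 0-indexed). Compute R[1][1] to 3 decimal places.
End-effector y-axis (col 1 of R) = (0.8660,-0.5000,0.0000)
R[1][1] = -0.5000

-0.500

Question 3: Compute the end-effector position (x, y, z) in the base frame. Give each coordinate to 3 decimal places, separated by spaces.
after link 1: o_1 = (1.0000, 1.7321, 0.0000)
after link 2: o_2 = (4.2321, 3.3301, 0.0000)
after link 3: o_3 = (4.2321, 3.3301, 1.0000)
after link 4: o_4 = (3.2321, 1.5981, 1.0000)
after link 5: o_5 = (4.0981, 1.0981, 1.0000)

4.098 1.098 1.000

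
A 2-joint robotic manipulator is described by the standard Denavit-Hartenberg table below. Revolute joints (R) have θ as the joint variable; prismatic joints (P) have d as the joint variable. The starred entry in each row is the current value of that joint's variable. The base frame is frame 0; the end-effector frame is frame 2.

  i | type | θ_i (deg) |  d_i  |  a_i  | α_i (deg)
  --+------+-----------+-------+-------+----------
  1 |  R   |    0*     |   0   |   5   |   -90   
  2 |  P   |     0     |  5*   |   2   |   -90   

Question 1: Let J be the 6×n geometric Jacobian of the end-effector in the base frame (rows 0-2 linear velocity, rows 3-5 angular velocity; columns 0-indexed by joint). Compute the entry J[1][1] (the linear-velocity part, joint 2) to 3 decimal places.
1.000

prismatic axis z_1 = (0.0000,1.0000,0.0000)
J_v[:, 1] = z_1; J_ω[:, 1] = (0,0,0)
entry J[1][1] = 1.0000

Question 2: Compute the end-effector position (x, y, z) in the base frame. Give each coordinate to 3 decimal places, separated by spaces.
after link 1: o_1 = (5.0000, 0.0000, 0.0000)
after link 2: o_2 = (7.0000, 5.0000, 0.0000)

7.000 5.000 0.000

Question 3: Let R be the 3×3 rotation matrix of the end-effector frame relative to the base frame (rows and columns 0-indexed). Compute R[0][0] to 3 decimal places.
End-effector x-axis (col 0 of R) = (1.0000,0.0000,0.0000)
R[0][0] = 1.0000

1.000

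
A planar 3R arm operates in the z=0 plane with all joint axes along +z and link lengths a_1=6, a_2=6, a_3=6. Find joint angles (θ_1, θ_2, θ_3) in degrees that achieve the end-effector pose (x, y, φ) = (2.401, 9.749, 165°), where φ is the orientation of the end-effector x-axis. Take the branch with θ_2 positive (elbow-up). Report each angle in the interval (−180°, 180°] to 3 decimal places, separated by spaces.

30.003 29.991 105.006

wrist centre = target − a_3·(cos φ, sin φ) = (8.1966, 8.1961)
cos θ_2 = (134.3593−6²−6²)/(2·6·6) = 0.8661; θ_2 = 29.9912° (elbow-up)
β = atan2(8.1961,8.1966) = 44.9984°; ψ = atan2(2.9992,11.1966) = 14.9956°
θ_1 = β − ψ = 30.0027°
θ_3 = φ − θ_1 − θ_2 = 105.0060° (wrapped to (-180°,180°])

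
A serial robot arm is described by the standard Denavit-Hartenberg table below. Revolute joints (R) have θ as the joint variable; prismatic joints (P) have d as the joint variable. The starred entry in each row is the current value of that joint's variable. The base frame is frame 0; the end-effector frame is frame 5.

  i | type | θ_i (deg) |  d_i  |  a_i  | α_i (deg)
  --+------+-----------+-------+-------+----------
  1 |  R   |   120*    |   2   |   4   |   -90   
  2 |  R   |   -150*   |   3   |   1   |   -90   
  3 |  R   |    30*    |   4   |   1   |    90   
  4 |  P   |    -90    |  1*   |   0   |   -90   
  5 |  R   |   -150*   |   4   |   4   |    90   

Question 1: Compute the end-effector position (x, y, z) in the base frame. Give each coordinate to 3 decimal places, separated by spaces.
-3.592 0.025 11.879

after link 1: o_1 = (-2.0000, 3.4641, 2.0000)
after link 2: o_2 = (-4.1651, 1.2141, 2.5000)
after link 3: o_3 = (-4.3571, 2.5466, 6.3971)
after link 4: o_4 = (-4.8905, 1.7386, 6.6471)
after link 5: o_5 = (-3.5915, 0.0245, 11.8792)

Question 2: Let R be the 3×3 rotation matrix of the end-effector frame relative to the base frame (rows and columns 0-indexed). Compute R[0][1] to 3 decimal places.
End-effector y-axis (col 1 of R) = (0.8080,-0.3995,0.4330)
R[0][1] = 0.8080

0.808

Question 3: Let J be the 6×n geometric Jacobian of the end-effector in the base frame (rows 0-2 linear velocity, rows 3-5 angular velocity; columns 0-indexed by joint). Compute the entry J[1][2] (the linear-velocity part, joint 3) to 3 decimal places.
2.842

axis z_2 = (-0.2500,0.4330,0.8660); lever o_n−o_2 = (0.5736,-1.1896,9.3792)
cross product → J_v[:, 2] = (5.0915,2.8415,0.0490)
J_ω[:, 2] = z_2
entry J[1][2] = 2.8415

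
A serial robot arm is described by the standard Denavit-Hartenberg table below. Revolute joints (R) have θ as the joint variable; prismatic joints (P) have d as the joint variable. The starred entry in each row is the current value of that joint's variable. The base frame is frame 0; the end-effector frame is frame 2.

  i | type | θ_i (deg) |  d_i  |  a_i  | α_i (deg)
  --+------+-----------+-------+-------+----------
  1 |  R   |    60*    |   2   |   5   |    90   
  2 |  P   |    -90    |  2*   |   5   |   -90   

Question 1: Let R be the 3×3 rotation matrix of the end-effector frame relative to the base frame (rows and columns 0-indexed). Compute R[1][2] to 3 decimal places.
End-effector z-axis (col 2 of R) = (0.5000,0.8660,0.0000)
R[1][2] = 0.8660

0.866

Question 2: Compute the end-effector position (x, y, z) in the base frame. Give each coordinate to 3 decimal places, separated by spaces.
after link 1: o_1 = (2.5000, 4.3301, 2.0000)
after link 2: o_2 = (4.2321, 3.3301, -3.0000)

4.232 3.330 -3.000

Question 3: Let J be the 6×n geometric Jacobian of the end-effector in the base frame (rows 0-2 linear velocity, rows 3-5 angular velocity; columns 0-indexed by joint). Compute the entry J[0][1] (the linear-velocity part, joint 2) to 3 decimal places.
0.866

prismatic axis z_1 = (0.8660,-0.5000,0.0000)
J_v[:, 1] = z_1; J_ω[:, 1] = (0,0,0)
entry J[0][1] = 0.8660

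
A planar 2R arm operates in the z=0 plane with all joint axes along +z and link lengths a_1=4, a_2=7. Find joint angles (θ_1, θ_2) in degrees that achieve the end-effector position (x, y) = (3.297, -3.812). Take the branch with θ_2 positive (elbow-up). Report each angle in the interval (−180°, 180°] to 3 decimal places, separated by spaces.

-150.006 135.001

cos θ_2 = (25.4016−4²−7²)/(2·4·7) = -0.7071; θ_2 = 135.0007° (elbow-up)
β = atan2(-3.8120,3.2970) = -49.1435°; ψ = atan2(4.9497,-0.9498) = 100.8626°
θ_1 = β − ψ = -150.0060°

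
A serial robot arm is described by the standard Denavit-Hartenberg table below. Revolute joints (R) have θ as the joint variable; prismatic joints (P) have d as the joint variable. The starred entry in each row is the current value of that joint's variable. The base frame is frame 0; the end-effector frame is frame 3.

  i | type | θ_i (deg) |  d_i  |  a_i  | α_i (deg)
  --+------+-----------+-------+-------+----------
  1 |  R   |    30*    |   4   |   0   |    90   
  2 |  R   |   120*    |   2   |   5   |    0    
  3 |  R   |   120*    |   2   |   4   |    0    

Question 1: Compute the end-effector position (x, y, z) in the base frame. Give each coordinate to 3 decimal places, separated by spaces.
-1.897 -5.714 4.866

after link 1: o_1 = (0.0000, 0.0000, 4.0000)
after link 2: o_2 = (-1.1651, -2.9821, 8.3301)
after link 3: o_3 = (-1.8971, -5.7141, 4.8660)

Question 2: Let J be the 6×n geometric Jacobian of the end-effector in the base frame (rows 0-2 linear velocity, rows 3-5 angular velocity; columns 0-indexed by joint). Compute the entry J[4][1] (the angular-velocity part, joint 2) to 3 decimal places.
axis z_1 = (0.5000,-0.8660,0.0000); lever o_n−o_1 = (-1.8971,-5.7141,0.8660)
cross product → J_v[:, 1] = (-0.7500,-0.4330,-4.5000)
J_ω[:, 1] = z_1
entry J[4][1] = -0.8660

-0.866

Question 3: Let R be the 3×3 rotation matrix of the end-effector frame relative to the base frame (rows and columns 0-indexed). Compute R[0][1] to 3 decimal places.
End-effector y-axis (col 1 of R) = (0.7500,0.4330,-0.5000)
R[0][1] = 0.7500

0.750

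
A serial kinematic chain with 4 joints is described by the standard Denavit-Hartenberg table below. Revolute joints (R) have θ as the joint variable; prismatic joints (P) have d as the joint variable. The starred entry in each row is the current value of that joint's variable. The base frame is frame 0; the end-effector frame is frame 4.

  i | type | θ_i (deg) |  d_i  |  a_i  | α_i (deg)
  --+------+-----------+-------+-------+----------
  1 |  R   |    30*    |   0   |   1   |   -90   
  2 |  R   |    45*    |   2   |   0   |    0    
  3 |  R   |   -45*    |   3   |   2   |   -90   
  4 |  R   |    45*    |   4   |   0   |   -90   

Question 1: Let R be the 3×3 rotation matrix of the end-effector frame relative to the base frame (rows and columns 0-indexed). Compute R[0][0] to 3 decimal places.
0.966

End-effector x-axis (col 0 of R) = (0.9659,-0.2588,-0.0000)
R[0][0] = 0.9659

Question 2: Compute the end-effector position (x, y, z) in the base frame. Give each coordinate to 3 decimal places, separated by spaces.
0.098 5.830 -4.000

after link 1: o_1 = (0.8660, 0.5000, 0.0000)
after link 2: o_2 = (-0.1340, 2.2321, 0.0000)
after link 3: o_3 = (0.0981, 5.8301, 0.0000)
after link 4: o_4 = (0.0981, 5.8301, -4.0000)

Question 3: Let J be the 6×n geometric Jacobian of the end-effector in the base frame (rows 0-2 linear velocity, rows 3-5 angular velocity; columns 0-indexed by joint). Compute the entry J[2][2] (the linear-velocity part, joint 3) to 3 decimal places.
-2.000

axis z_2 = (-0.5000,0.8660,0.0000); lever o_n−o_2 = (0.2321,3.5981,-4.0000)
cross product → J_v[:, 2] = (-3.4641,-2.0000,-2.0000)
J_ω[:, 2] = z_2
entry J[2][2] = -2.0000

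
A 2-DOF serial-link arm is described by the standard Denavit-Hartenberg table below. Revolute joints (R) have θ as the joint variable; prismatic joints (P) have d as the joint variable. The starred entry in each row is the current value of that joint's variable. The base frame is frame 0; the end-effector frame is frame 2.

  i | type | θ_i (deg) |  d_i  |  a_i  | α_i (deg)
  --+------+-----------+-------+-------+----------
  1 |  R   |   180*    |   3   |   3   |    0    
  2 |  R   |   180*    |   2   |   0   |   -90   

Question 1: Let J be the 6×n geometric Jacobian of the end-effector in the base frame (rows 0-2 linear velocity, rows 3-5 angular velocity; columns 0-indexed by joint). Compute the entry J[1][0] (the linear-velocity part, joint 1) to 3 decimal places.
-3.000

axis z_0 = ẑ; lever o_n−o_0 = (-3.0000,0.0000,5.0000)
cross product → J_v[:, 0] = (-0.0000,-3.0000,0.0000)
J_ω[:, 0] = z_0
entry J[1][0] = -3.0000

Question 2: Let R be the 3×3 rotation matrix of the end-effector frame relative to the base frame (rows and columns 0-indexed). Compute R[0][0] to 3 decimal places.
End-effector x-axis (col 0 of R) = (1.0000,-0.0000,0.0000)
R[0][0] = 1.0000

1.000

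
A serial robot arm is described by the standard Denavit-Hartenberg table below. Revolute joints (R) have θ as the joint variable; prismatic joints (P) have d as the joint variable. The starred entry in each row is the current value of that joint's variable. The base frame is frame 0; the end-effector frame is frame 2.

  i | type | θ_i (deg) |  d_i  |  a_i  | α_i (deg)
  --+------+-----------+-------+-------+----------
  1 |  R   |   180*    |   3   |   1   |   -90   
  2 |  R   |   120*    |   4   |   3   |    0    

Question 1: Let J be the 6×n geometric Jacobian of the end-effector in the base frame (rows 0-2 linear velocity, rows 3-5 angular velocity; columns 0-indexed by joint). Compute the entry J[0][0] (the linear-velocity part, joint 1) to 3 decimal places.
axis z_0 = ẑ; lever o_n−o_0 = (0.5000,-4.0000,0.4019)
cross product → J_v[:, 0] = (4.0000,0.5000,-0.0000)
J_ω[:, 0] = z_0
entry J[0][0] = 4.0000

4.000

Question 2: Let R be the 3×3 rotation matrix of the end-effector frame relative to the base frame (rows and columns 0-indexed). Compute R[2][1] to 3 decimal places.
0.500

End-effector y-axis (col 1 of R) = (0.8660,-0.0000,0.5000)
R[2][1] = 0.5000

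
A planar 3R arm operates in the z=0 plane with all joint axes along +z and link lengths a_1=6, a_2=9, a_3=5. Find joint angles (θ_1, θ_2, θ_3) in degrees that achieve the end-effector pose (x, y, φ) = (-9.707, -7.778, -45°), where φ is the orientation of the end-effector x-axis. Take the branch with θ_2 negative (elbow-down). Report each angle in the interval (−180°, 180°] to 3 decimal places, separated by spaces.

-134.999 -45.003 135.002

wrist centre = target − a_3·(cos φ, sin φ) = (-13.2425, -4.2425)
cos θ_2 = (193.3632−6²−9²)/(2·6·9) = 0.7071; θ_2 = -45.0032° (elbow-down)
β = atan2(-4.2425,-13.2425) = -162.2363°; ψ = atan2(-6.3643,12.3636) = -27.2377°
θ_1 = β − ψ = -134.9986°
θ_3 = φ − θ_1 − θ_2 = 135.0018° (wrapped to (-180°,180°])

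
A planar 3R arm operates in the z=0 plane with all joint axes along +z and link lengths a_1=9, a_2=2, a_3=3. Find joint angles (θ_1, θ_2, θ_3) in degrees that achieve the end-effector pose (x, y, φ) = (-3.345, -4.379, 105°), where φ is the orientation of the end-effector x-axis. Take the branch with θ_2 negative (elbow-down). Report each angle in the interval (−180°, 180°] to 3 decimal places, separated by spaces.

-98.880 -134.989 -21.131

wrist centre = target − a_3·(cos φ, sin φ) = (-2.5685, -7.2768)
cos θ_2 = (59.5489−9²−2²)/(2·9·2) = -0.7070; θ_2 = -134.9893° (elbow-down)
β = atan2(-7.2768,-2.5685) = -109.4419°; ψ = atan2(-1.4145,7.5861) = -10.5620°
θ_1 = β − ψ = -98.8800°
θ_3 = φ − θ_1 − θ_2 = -21.1307° (wrapped to (-180°,180°])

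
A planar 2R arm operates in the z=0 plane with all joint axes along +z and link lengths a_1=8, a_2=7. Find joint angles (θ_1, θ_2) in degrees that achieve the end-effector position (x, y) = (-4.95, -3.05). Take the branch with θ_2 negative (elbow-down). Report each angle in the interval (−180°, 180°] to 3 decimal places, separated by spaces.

cos θ_2 = (33.8050−8²−7²)/(2·8·7) = -0.7071; θ_2 = -134.9993° (elbow-down)
β = atan2(-3.0500,-4.9500) = -148.3602°; ψ = atan2(-4.9498,3.0503) = -58.3566°
θ_1 = β − ψ = -90.0036°

-90.004 -134.999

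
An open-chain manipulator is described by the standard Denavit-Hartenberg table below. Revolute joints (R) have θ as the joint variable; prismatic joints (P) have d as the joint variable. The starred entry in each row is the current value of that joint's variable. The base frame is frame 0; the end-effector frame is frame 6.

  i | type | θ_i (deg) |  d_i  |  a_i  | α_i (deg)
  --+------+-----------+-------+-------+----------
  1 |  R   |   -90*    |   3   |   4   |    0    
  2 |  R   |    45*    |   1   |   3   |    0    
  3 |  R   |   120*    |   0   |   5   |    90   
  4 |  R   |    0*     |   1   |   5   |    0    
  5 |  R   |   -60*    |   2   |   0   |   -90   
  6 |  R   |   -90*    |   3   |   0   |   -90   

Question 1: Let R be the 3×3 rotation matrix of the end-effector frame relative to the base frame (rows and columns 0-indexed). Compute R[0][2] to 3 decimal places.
End-effector z-axis (col 2 of R) = (0.1294,0.4830,-0.8660)
R[0][2] = 0.1294

0.129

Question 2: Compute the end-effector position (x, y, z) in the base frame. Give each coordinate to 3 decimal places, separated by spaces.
after link 1: o_1 = (0.0000, -4.0000, 3.0000)
after link 2: o_2 = (2.1213, -6.1213, 4.0000)
after link 3: o_3 = (3.4154, -1.2917, 4.0000)
after link 4: o_4 = (5.6754, 3.2791, 4.0000)
after link 5: o_5 = (7.6073, 2.7615, 4.0000)
after link 6: o_6 = (8.2797, 5.2710, 5.5000)

8.280 5.271 5.500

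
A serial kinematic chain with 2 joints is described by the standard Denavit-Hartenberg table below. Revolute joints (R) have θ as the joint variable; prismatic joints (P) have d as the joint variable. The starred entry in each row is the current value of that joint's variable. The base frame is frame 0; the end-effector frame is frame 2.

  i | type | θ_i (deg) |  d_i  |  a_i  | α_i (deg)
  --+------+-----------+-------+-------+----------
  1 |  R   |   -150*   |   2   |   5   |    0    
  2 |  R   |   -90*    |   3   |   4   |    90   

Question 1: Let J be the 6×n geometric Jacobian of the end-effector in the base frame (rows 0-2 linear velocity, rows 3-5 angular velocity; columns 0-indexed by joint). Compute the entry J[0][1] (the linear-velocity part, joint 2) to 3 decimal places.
axis z_1 = (0.0000,0.0000,1.0000); lever o_n−o_1 = (-2.0000,3.4641,3.0000)
cross product → J_v[:, 1] = (-3.4641,-2.0000,0.0000)
J_ω[:, 1] = z_1
entry J[0][1] = -3.4641

-3.464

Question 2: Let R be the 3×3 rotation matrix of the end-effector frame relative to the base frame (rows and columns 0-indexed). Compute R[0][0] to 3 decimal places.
-0.500

End-effector x-axis (col 0 of R) = (-0.5000,0.8660,0.0000)
R[0][0] = -0.5000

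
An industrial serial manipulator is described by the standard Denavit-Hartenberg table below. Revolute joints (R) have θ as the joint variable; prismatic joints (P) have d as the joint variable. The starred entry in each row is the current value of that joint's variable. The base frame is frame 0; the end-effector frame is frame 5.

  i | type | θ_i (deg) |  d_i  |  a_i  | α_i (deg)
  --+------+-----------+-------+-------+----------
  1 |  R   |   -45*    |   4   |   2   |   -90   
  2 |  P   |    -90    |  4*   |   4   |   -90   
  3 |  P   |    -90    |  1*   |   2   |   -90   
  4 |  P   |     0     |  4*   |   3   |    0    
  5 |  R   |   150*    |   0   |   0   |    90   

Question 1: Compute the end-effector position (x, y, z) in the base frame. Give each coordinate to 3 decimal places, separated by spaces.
8.485 4.243 12.000

after link 1: o_1 = (1.4142, -1.4142, 4.0000)
after link 2: o_2 = (4.2426, 1.4142, 8.0000)
after link 3: o_3 = (6.3640, 2.1213, 8.0000)
after link 4: o_4 = (8.4853, 4.2426, 12.0000)
after link 5: o_5 = (8.4853, 4.2426, 12.0000)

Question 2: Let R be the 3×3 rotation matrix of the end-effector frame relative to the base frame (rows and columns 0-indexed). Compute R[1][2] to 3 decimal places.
End-effector z-axis (col 2 of R) = (-0.2588,0.9659,0.0000)
R[1][2] = 0.9659

0.966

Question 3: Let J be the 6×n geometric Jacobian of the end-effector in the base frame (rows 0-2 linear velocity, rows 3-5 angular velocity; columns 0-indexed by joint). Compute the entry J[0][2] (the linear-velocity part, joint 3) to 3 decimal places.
0.707

prismatic axis z_2 = (0.7071,-0.7071,-0.0000)
J_v[:, 2] = z_2; J_ω[:, 2] = (0,0,0)
entry J[0][2] = 0.7071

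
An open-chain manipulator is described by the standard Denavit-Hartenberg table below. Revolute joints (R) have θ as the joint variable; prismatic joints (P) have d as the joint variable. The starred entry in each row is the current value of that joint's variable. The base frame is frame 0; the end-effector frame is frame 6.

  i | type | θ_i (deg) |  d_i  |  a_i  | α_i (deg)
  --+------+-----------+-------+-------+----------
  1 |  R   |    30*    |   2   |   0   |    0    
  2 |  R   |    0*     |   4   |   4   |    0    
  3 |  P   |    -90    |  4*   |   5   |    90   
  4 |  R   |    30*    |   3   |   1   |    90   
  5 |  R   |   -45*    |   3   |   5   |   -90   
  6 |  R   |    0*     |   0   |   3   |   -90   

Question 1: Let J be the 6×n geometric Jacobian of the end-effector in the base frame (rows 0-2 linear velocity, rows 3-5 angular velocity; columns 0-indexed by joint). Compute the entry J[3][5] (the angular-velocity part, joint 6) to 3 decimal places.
-0.306

axis z_5 = (-0.3062,-0.8839,0.3536); lever o_n−o_5 = (2.7557,-0.5303,1.0607)
cross product → J_v[:, 5] = (-0.7500,1.2990,2.5981)
J_ω[:, 5] = z_5
entry J[3][5] = -0.3062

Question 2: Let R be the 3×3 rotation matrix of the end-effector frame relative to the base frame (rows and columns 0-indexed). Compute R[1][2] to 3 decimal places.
End-effector z-axis (col 2 of R) = (-0.2500,0.4330,0.8660)
R[1][2] = 0.4330

0.433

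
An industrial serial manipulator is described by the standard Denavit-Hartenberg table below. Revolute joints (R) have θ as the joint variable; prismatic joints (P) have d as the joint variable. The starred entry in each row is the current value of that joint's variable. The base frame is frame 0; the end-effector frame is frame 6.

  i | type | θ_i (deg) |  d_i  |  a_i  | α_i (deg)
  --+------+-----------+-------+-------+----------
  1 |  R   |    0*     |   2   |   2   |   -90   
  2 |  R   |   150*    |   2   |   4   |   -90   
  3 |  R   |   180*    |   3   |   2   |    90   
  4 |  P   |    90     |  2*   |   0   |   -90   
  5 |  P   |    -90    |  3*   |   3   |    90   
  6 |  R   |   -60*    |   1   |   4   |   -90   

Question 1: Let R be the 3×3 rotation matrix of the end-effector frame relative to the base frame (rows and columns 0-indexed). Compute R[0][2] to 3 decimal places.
-0.433

End-effector z-axis (col 2 of R) = (-0.4330,-0.8660,-0.2500)
R[0][2] = -0.4330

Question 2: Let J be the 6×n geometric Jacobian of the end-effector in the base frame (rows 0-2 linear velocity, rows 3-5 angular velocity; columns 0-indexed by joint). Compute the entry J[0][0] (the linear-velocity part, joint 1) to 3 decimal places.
axis z_0 = ẑ; lever o_n−o_0 = (-0.3301,-5.0000,2.9641)
cross product → J_v[:, 0] = (5.0000,-0.3301,0.0000)
J_ω[:, 0] = z_0
entry J[0][0] = 5.0000

5.000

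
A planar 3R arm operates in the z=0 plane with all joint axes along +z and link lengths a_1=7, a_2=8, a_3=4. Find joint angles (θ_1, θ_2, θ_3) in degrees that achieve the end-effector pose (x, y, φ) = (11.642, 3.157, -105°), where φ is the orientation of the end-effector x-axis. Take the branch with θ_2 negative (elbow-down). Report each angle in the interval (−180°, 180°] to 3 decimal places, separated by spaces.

44.996 -29.991 -120.005

wrist centre = target − a_3·(cos φ, sin φ) = (12.6773, 7.0207)
cos θ_2 = (210.0036−7²−8²)/(2·7·8) = 0.8661; θ_2 = -29.9910° (elbow-down)
β = atan2(7.0207,12.6773) = 28.9778°; ψ = atan2(-3.9989,13.9288) = -16.0186°
θ_1 = β − ψ = 44.9964°
θ_3 = φ − θ_1 − θ_2 = -120.0053° (wrapped to (-180°,180°])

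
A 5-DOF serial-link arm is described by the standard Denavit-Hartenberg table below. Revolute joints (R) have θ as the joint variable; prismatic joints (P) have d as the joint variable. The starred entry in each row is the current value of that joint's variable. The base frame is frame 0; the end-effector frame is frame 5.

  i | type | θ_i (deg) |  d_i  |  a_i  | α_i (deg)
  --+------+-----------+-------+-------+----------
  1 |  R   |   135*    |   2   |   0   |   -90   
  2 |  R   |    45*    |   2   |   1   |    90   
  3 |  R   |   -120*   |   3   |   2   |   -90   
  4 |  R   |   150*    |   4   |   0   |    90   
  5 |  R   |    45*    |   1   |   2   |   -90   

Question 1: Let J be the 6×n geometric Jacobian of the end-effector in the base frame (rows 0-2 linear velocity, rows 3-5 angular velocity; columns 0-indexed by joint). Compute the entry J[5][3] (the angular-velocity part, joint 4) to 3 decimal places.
-0.612

axis z_3 = (-0.0795,0.7866,-0.6124); lever o_n−o_3 = (-0.2686,3.2094,-4.6841)
cross product → J_v[:, 3] = (-1.7190,-0.2077,-0.0437)
J_ω[:, 3] = z_3
entry J[5][3] = -0.6124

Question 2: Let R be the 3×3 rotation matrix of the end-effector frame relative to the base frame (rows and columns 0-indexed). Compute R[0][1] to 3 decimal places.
End-effector y-axis (col 1 of R) = (-0.8642,0.2518,0.4356)
R[0][1] = -0.8642

-0.864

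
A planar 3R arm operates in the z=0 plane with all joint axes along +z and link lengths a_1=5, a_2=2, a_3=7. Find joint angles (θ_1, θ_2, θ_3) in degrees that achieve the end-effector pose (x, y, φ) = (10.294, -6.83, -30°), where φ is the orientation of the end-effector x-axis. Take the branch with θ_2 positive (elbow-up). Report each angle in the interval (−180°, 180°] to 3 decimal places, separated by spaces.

-60.002 90.008 -60.006

wrist centre = target − a_3·(cos φ, sin φ) = (4.2318, -3.3300)
cos θ_2 = (28.9972−5²−2²)/(2·5·2) = -0.0001; θ_2 = 90.0080° (elbow-up)
β = atan2(-3.3300,4.2318) = -38.1990°; ψ = atan2(2.0000,4.9997) = 21.8025°
θ_1 = β − ψ = -60.0015°
θ_3 = φ − θ_1 − θ_2 = -60.0064° (wrapped to (-180°,180°])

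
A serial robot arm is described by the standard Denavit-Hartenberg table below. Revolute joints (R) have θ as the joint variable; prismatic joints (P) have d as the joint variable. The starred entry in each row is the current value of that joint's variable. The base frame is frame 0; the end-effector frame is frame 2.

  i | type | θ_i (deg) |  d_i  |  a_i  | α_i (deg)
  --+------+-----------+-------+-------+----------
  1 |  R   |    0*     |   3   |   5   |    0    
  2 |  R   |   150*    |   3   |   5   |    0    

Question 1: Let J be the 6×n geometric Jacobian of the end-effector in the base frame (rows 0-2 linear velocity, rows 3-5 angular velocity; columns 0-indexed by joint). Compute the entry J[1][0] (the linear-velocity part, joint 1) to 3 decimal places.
0.670

axis z_0 = ẑ; lever o_n−o_0 = (0.6699,2.5000,6.0000)
cross product → J_v[:, 0] = (-2.5000,0.6699,0.0000)
J_ω[:, 0] = z_0
entry J[1][0] = 0.6699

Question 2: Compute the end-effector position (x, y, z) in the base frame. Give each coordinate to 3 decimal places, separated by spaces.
0.670 2.500 6.000

after link 1: o_1 = (5.0000, 0.0000, 3.0000)
after link 2: o_2 = (0.6699, 2.5000, 6.0000)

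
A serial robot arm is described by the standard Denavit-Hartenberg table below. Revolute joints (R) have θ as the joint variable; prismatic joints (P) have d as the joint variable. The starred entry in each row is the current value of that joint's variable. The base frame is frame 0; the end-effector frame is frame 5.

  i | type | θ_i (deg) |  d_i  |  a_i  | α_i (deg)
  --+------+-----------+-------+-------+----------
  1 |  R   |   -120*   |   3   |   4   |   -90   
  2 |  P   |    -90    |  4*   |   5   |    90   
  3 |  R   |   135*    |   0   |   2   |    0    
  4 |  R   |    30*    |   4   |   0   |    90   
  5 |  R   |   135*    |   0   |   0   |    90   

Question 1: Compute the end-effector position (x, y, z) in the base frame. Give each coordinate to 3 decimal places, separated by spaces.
after link 1: o_1 = (-2.0000, -3.4641, 3.0000)
after link 2: o_2 = (1.4641, -5.4641, 8.0000)
after link 3: o_3 = (2.6888, -6.1712, 6.5858)
after link 4: o_4 = (4.6888, -2.7071, 6.5858)
after link 5: o_5 = (4.6888, -2.7071, 6.5858)

4.689 -2.707 6.586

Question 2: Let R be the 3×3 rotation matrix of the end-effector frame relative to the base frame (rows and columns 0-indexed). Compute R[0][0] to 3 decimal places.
0.195

End-effector x-axis (col 0 of R) = (0.1951,0.7039,0.6830)
R[0][0] = 0.1951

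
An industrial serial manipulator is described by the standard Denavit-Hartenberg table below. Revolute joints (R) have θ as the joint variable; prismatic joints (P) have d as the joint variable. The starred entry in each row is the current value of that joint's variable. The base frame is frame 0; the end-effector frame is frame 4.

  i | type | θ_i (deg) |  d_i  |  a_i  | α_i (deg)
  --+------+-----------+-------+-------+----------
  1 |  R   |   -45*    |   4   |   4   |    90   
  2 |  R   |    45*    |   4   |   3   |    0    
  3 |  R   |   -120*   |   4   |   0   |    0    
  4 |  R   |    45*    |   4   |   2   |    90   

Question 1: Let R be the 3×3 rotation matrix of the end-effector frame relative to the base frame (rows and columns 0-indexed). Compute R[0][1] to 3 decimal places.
-0.707

End-effector y-axis (col 1 of R) = (-0.7071,-0.7071,0.0000)
R[0][1] = -0.7071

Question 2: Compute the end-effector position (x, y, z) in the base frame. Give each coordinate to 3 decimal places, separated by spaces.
-2.932 -14.038 5.121

after link 1: o_1 = (2.8284, -2.8284, 4.0000)
after link 2: o_2 = (1.5000, -7.1569, 6.1213)
after link 3: o_3 = (-1.3284, -9.9853, 6.1213)
after link 4: o_4 = (-2.9321, -14.0385, 5.1213)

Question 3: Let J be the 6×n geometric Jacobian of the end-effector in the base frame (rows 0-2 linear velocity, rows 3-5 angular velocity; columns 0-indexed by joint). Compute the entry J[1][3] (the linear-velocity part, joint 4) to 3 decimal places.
-0.707

axis z_3 = (-0.7071,-0.7071,0.0000); lever o_n−o_3 = (-1.6037,-4.0532,-1.0000)
cross product → J_v[:, 3] = (0.7071,-0.7071,1.7321)
J_ω[:, 3] = z_3
entry J[1][3] = -0.7071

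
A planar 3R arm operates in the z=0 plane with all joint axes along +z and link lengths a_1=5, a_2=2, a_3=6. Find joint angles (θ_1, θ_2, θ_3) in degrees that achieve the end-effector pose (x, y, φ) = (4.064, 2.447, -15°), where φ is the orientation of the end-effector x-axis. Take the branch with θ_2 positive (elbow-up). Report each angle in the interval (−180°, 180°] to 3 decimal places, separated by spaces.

wrist centre = target − a_3·(cos φ, sin φ) = (-1.7316, 3.9999)
cos θ_2 = (18.9976−5²−2²)/(2·5·2) = -0.5001; θ_2 = 120.0080° (elbow-up)
β = atan2(3.9999,-1.7316) = 113.4077°; ψ = atan2(1.7319,3.9998) = 23.4128°
θ_1 = β − ψ = 89.9949°
θ_3 = φ − θ_1 − θ_2 = 134.9972° (wrapped to (-180°,180°])

89.995 120.008 134.997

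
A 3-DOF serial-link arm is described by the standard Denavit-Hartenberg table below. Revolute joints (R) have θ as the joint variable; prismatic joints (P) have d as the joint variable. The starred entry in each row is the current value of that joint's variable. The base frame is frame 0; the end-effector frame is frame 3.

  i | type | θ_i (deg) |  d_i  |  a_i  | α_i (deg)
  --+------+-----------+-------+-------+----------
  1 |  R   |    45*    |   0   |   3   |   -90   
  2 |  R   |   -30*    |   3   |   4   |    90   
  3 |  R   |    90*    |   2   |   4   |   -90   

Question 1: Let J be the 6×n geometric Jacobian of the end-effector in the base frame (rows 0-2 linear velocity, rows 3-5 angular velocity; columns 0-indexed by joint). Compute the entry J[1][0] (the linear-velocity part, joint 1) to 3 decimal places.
axis z_0 = ẑ; lever o_n−o_0 = (-1.0860,8.8135,3.7321)
cross product → J_v[:, 0] = (-8.8135,-1.0860,0.0000)
J_ω[:, 0] = z_0
entry J[1][0] = -1.0860

-1.086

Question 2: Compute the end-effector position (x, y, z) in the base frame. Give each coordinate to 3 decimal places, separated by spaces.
after link 1: o_1 = (2.1213, 2.1213, 0.0000)
after link 2: o_2 = (2.4495, 6.6921, 2.0000)
after link 3: o_3 = (-1.0860, 8.8135, 3.7321)

-1.086 8.813 3.732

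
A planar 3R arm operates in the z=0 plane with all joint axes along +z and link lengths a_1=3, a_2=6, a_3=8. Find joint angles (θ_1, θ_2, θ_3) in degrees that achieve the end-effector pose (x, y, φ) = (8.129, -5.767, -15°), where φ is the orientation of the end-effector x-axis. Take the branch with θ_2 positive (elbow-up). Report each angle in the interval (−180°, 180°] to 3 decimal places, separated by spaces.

150.003 149.994 45.003

wrist centre = target − a_3·(cos φ, sin φ) = (0.4016, -3.6964)
cos θ_2 = (13.8250−3²−6²)/(2·3·6) = -0.8660; θ_2 = 149.9939° (elbow-up)
β = atan2(-3.6964,0.4016) = -83.7995°; ψ = atan2(3.0006,-2.1958) = 126.1970°
θ_1 = β − ψ = -209.9965°
θ_3 = φ − θ_1 − θ_2 = 45.0026° (wrapped to (-180°,180°])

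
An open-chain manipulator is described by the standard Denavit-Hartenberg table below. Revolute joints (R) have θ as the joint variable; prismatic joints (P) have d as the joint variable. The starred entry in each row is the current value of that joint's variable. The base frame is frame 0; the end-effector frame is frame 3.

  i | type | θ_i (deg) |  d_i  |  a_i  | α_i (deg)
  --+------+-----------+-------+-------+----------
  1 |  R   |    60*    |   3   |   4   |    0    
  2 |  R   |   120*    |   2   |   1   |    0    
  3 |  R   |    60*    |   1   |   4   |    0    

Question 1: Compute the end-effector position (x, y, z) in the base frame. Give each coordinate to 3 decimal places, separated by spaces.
after link 1: o_1 = (2.0000, 3.4641, 3.0000)
after link 2: o_2 = (1.0000, 3.4641, 5.0000)
after link 3: o_3 = (-1.0000, 0.0000, 6.0000)

-1.000 0.000 6.000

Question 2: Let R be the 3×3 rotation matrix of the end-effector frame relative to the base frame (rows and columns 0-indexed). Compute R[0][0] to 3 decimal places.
-0.500

End-effector x-axis (col 0 of R) = (-0.5000,-0.8660,0.0000)
R[0][0] = -0.5000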